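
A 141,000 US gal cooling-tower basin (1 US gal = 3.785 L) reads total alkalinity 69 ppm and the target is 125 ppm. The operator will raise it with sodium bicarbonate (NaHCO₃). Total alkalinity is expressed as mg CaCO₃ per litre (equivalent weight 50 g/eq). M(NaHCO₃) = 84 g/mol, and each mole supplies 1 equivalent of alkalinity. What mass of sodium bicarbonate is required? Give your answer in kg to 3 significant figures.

Volume: 141,000 US gal × 3.785 L/gal = 533,685 L.
Alkalinity to add: (125 − 69) = 56 mg/L as CaCO₃ × 533,685 L = 29,890 g as CaCO₃.
Equivalents: 29,890 g ÷ 50 g/eq = 597.7 eq.
NaHCO₃ supplies 1 eq per mole → 597.7 mol.
Mass: 597.7 mol × 84 g/mol = 50,210 g.

50.2 kg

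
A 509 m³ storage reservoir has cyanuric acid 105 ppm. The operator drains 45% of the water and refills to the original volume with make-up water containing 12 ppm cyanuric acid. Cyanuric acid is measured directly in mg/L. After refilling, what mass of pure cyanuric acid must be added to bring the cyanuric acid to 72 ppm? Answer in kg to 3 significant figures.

Volume: 509 m³ = 509,000 L.
After draining 45% and refilling: 105 × 0.55 + 12 × 0.45 = 63.15 ppm.
Deficit to target: 72 − 63.15 = 8.85 mg/L.
Mass: 8.85 mg/L × 509,000 L = 4505 g cyanuric acid.

4.50 kg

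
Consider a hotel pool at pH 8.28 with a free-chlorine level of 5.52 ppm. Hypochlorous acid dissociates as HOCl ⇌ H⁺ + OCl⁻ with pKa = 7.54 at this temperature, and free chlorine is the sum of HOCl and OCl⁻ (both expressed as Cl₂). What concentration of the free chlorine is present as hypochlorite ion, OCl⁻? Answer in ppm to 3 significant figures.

4.67 ppm

[OCl⁻]/[HOCl] = 10^(pH − pKa) = 10^(8.28 − 7.54) = 10^0.74 = 5.495.
Fraction as HOCl = 1 / (1 + 5.495) = 0.154.
OCl⁻ = (1 − 0.154) × 5.52 ppm = 4.67 ppm.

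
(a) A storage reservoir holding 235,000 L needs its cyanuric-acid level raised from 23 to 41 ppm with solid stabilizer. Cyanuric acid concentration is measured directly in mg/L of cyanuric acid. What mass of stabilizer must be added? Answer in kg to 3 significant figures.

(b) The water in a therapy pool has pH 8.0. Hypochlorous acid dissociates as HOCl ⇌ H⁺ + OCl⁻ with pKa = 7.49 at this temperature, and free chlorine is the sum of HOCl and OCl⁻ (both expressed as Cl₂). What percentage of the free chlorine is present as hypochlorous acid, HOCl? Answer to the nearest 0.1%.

(a) 4.23 kg; (b) 23.6%

(a) CYA to add: (41 − 23) = 18 mg/L × 235,000 L = 4230 g cyanuric acid.

(b) [OCl⁻]/[HOCl] = 10^(pH − pKa) = 10^(8.0 − 7.49) = 10^0.51 = 3.236.
(b) Fraction as HOCl = 1 / (1 + 3.236) = 0.2361.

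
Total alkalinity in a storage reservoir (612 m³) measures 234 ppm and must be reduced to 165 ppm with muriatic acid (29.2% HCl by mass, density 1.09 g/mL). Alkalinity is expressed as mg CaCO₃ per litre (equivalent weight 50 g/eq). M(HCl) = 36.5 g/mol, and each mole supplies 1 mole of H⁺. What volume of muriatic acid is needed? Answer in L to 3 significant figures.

96.9 L

Volume: 612 m³ = 612,000 L.
Alkalinity to neutralize: (234 − 165) = 69 mg/L as CaCO₃ × 612,000 L = 42,230 g as CaCO₃.
Equivalents of H⁺ required: 42,230 ÷ 50 g/eq = 844.6 eq = 844.6 mol HCl.
Mass of HCl: 844.6 × 36.5 = 30,830 g.
Mass of 29.2% solution: 30,830 / 0.292 = 105,600 g.
Volume: 105,600 g ÷ 1.09 g/mL = 96,850 mL.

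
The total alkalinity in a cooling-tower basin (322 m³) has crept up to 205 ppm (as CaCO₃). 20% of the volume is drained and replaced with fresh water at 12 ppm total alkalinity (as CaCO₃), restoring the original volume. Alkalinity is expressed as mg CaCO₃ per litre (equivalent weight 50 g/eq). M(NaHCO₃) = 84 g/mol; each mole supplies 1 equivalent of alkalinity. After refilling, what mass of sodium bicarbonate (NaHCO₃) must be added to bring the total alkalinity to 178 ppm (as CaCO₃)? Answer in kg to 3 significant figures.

6.28 kg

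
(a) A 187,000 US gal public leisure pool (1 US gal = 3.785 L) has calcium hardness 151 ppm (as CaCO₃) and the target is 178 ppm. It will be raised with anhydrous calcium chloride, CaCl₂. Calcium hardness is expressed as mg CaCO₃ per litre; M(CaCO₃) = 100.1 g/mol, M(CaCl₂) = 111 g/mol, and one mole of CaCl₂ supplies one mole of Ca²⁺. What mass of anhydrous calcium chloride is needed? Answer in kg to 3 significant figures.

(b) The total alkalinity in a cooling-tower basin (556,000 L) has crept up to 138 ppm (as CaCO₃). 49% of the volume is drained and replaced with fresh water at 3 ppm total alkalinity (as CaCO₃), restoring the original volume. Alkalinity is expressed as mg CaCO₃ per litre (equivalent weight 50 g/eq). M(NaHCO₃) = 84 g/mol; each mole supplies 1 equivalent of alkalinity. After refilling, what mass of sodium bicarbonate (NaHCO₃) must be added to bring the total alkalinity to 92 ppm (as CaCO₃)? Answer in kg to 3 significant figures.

(a) 21.2 kg; (b) 18.8 kg

(a) Volume: 187,000 US gal × 3.785 L/gal = 707,795 L.
(a) Hardness to add: (178 − 151) = 27 mg/L as CaCO₃ × 707,795 L = 19,110 g as CaCO₃.
(a) Moles of Ca²⁺ (1 mol Ca²⁺ ≡ 1 mol CaCO₃): 19,110 / 100.1 g/mol = 190.9 mol.
(a) Mass of CaCl₂: 190.9 × 111 = 21,190 g.

(b) After draining 49% and refilling: 138 × 0.51 + 3 × 0.49 = 71.85 ppm.
(b) Deficit to target: 92 − 71.85 = 20.15 mg/L.
(b) As CaCO₃: 20.15 mg/L × 556,000 L = 11,200 g; ÷ 50 g/eq ÷ 1 = 224.1 mol NaHCO₃.
(b) Mass: 224.1 × 84 = 18,820 g.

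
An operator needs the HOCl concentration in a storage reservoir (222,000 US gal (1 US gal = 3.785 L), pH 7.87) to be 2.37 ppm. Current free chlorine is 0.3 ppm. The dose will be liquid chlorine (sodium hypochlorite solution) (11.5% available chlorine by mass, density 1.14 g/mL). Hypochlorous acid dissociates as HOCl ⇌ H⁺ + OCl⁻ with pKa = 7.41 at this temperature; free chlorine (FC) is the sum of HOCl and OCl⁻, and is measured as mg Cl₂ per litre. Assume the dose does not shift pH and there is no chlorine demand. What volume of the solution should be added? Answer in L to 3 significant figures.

Volume: 222,000 US gal × 3.785 L/gal = 840,270 L.
[OCl⁻]/[HOCl] = 10^(pH − pKa) = 10^(7.87 − 7.41) = 2.884; fraction as HOCl = 1/(1 + 2.884) = 0.2575.
Free chlorine required for 2.37 ppm HOCl: 2.37 / 0.2575 = 9.205 ppm.
FC to add: 9.205 − 0.3 = 8.905 mg/L as Cl₂.
Cl₂ equivalent: 8.905 mg/L × 840,270 L = 7483 g.
Product at 11.5% available Cl: 7483 / 0.115 = 65,070 g.
Volume: 65,070 g ÷ 1.14 g/mL = 57,080 mL.

57.1 L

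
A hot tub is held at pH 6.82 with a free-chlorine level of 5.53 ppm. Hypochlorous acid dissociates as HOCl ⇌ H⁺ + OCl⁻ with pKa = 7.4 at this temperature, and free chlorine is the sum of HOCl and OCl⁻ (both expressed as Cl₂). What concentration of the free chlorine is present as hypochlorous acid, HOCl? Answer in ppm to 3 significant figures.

[OCl⁻]/[HOCl] = 10^(pH − pKa) = 10^(6.82 − 7.4) = 10^-0.58 = 0.263.
Fraction as HOCl = 1 / (1 + 0.263) = 0.7917.
HOCl = 0.7917 × 5.53 ppm = 4.378 ppm.

4.38 ppm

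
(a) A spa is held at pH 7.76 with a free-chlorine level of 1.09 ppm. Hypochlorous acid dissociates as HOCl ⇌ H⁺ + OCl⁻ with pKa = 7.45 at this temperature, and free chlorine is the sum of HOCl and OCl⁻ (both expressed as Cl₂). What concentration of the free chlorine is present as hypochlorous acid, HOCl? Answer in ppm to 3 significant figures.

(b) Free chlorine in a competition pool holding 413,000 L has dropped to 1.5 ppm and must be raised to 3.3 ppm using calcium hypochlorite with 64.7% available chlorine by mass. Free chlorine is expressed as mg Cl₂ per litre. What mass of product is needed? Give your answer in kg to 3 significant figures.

(a) 0.358 ppm; (b) 1.15 kg

(a) [OCl⁻]/[HOCl] = 10^(pH − pKa) = 10^(7.76 − 7.45) = 10^0.31 = 2.042.
(a) Fraction as HOCl = 1 / (1 + 2.042) = 0.3288.
(a) HOCl = 0.3288 × 1.09 ppm = 0.3583 ppm.

(b) Chlorine deficit: 3.3 − 1.5 = 1.8 ppm = 1.8 mg/L as Cl₂.
(b) Cl₂ equivalent needed: 1.8 mg/L × 413,000 L = 743,400 mg = 743.4 g.
(b) Product at 64.7% available chlorine: 743.4 / 0.647 = 1149 g.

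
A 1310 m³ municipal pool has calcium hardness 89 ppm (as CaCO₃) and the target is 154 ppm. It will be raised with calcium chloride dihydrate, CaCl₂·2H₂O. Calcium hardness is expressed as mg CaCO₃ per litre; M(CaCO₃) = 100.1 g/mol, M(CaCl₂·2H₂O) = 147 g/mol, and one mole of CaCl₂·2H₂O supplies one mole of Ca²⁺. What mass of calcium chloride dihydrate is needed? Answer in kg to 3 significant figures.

Volume: 1310 m³ = 1,310,000 L.
Hardness to add: (154 − 89) = 65 mg/L as CaCO₃ × 1,310,000 L = 85,150 g as CaCO₃.
Moles of Ca²⁺ (1 mol Ca²⁺ ≡ 1 mol CaCO₃): 85,150 / 100.1 g/mol = 850.6 mol.
Mass of CaCl₂·2H₂O: 850.6 × 147 = 125,000 g.

125 kg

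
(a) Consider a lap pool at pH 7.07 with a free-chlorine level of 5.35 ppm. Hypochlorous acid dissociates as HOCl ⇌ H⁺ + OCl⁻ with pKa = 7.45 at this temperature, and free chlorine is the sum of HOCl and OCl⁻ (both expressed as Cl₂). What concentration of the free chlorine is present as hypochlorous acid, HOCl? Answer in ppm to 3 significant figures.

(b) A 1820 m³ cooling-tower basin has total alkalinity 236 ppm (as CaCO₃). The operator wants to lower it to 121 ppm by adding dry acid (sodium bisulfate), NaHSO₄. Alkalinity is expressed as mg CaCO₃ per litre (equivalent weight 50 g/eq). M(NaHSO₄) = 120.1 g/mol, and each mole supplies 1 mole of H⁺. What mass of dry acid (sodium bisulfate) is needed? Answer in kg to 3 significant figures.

(a) 3.78 ppm; (b) 503 kg

(a) [OCl⁻]/[HOCl] = 10^(pH − pKa) = 10^(7.07 − 7.45) = 10^-0.38 = 0.4169.
(a) Fraction as HOCl = 1 / (1 + 0.4169) = 0.7058.
(a) HOCl = 0.7058 × 5.35 ppm = 3.776 ppm.

(b) Volume: 1820 m³ = 1,820,000 L.
(b) Alkalinity to neutralize: (236 − 121) = 115 mg/L as CaCO₃ × 1,820,000 L = 209,300 g as CaCO₃.
(b) Equivalents of H⁺ required: 209,300 ÷ 50 g/eq = 4186 eq = 4186 mol NaHSO₄.
(b) Mass of NaHSO₄: 4186 × 120.1 = 502,700 g.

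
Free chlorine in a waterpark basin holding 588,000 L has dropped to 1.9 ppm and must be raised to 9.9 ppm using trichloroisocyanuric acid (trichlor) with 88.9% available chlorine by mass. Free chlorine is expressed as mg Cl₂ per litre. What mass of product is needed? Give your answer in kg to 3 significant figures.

5.29 kg

Chlorine deficit: 9.9 − 1.9 = 8 ppm = 8 mg/L as Cl₂.
Cl₂ equivalent needed: 8 mg/L × 588,000 L = 4,704,000 mg = 4704 g.
Product at 88.9% available chlorine: 4704 / 0.889 = 5291 g.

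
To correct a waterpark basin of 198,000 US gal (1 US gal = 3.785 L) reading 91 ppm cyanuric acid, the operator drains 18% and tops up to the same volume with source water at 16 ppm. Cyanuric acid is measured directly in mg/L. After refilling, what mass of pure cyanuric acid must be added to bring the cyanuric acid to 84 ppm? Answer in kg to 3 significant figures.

4.87 kg

Volume: 198,000 US gal × 3.785 L/gal = 749,430 L.
After draining 18% and refilling: 91 × 0.82 + 16 × 0.18 = 77.5 ppm.
Deficit to target: 84 − 77.5 = 6.5 mg/L.
Mass: 6.5 mg/L × 749,430 L = 4871 g cyanuric acid.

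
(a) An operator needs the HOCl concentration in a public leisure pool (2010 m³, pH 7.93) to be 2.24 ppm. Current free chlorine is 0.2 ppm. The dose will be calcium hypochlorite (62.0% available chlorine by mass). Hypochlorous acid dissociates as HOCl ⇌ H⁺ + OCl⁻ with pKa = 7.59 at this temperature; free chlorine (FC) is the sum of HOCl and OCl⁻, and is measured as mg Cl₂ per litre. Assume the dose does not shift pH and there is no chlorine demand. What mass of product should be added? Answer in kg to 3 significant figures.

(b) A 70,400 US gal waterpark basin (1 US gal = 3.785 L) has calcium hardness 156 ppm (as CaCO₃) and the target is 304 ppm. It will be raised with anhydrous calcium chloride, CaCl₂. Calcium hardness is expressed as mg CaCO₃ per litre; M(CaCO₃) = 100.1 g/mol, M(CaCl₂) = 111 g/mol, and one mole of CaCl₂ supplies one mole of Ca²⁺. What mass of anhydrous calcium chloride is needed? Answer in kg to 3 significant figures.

(a) 22.5 kg; (b) 43.7 kg

(a) Volume: 2010 m³ = 2,010,000 L.
(a) [OCl⁻]/[HOCl] = 10^(pH − pKa) = 10^(7.93 − 7.59) = 2.188; fraction as HOCl = 1/(1 + 2.188) = 0.3137.
(a) Free chlorine required for 2.24 ppm HOCl: 2.24 / 0.3137 = 7.141 ppm.
(a) FC to add: 7.141 − 0.2 = 6.941 mg/L as Cl₂.
(a) Cl₂ equivalent: 6.941 mg/L × 2,010,000 L = 13,950 g.
(a) Product at 62.0% available Cl: 13,950 / 0.62 = 22,500 g.

(b) Volume: 70,400 US gal × 3.785 L/gal = 266,464 L.
(b) Hardness to add: (304 − 156) = 148 mg/L as CaCO₃ × 266,464 L = 39,440 g as CaCO₃.
(b) Moles of Ca²⁺ (1 mol Ca²⁺ ≡ 1 mol CaCO₃): 39,440 / 100.1 g/mol = 394 mol.
(b) Mass of CaCl₂: 394 × 111 = 43,730 g.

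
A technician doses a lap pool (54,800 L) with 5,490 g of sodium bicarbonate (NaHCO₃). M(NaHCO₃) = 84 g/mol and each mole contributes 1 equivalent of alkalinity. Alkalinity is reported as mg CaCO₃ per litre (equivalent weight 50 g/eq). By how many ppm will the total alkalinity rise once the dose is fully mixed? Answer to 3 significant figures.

59.6 ppm

Moles of NaHCO₃: 5,490 g ÷ 84 g/mol = 65.36 mol → 65.36 eq of alkalinity.
As CaCO₃: 65.36 eq × 50 g/eq = 3268 g.
Rise: 3268 g / 54,800 L × 1000 = 59.63 mg/L.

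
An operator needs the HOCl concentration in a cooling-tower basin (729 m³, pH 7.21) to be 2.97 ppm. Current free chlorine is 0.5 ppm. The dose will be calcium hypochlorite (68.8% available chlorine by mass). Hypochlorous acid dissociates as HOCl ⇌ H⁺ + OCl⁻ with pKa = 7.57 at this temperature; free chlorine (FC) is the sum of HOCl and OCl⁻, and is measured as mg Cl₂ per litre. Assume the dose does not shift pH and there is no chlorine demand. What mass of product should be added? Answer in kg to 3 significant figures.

3.99 kg

Volume: 729 m³ = 729,000 L.
[OCl⁻]/[HOCl] = 10^(pH − pKa) = 10^(7.21 − 7.57) = 0.4365; fraction as HOCl = 1/(1 + 0.4365) = 0.6961.
Free chlorine required for 2.97 ppm HOCl: 2.97 / 0.6961 = 4.266 ppm.
FC to add: 4.266 − 0.5 = 3.766 mg/L as Cl₂.
Cl₂ equivalent: 3.766 mg/L × 729,000 L = 2746 g.
Product at 68.8% available Cl: 2746 / 0.688 = 3991 g.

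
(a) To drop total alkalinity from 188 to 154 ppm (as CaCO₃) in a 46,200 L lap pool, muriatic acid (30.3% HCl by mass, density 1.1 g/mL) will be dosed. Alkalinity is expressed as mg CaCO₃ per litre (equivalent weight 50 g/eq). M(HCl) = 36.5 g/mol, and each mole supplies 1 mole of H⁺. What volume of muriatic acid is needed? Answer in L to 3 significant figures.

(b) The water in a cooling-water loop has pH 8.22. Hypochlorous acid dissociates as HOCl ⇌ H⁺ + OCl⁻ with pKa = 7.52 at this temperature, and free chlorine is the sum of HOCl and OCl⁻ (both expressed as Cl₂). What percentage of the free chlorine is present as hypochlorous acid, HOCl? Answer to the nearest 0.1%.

(a) 3.44 L; (b) 16.6%

(a) Alkalinity to neutralize: (188 − 154) = 34 mg/L as CaCO₃ × 46,200 L = 1571 g as CaCO₃.
(a) Equivalents of H⁺ required: 1571 ÷ 50 g/eq = 31.42 eq = 31.42 mol HCl.
(a) Mass of HCl: 31.42 × 36.5 = 1147 g.
(a) Mass of 30.3% solution: 1147 / 0.303 = 3784 g.
(a) Volume: 3784 g ÷ 1.1 g/mL = 3440 mL.

(b) [OCl⁻]/[HOCl] = 10^(pH − pKa) = 10^(8.22 − 7.52) = 10^0.70 = 5.012.
(b) Fraction as HOCl = 1 / (1 + 5.012) = 0.1663.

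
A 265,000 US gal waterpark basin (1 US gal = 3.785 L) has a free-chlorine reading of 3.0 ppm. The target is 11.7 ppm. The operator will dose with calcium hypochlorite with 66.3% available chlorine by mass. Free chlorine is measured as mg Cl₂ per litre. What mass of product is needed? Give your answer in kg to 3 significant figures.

13.2 kg

Volume: 265,000 US gal × 3.785 L/gal = 1,003,025 L.
Chlorine deficit: 11.7 − 3.0 = 8.7 ppm = 8.7 mg/L as Cl₂.
Cl₂ equivalent needed: 8.7 mg/L × 1,003,025 L = 8,726,000 mg = 8726 g.
Product at 66.3% available chlorine: 8726 / 0.663 = 13,160 g.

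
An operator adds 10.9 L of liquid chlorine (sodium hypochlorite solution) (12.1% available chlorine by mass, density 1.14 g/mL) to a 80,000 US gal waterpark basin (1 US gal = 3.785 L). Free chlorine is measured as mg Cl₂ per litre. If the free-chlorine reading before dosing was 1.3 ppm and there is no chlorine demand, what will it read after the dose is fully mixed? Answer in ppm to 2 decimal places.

6.27 ppm

Volume: 80,000 US gal × 3.785 L/gal = 302,800 L.
Mass of solution: 10.9 L × 1000 mL/L × 1.14 g/mL = 12,430 g.
Available chlorine delivered: 12,430 g × 0.121 = 1504 g as Cl₂.
Concentration rise: 1504 g / 302,800 L = 4.965 mg/L = 4.97 ppm.
Final FC: 1.3 + 4.97 = 6.27 ppm.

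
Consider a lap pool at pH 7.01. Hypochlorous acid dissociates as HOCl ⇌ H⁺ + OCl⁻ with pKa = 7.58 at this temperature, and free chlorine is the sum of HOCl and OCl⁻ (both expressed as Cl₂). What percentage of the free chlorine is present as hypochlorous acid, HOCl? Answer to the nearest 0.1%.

[OCl⁻]/[HOCl] = 10^(pH − pKa) = 10^(7.01 − 7.58) = 10^-0.57 = 0.2692.
Fraction as HOCl = 1 / (1 + 0.2692) = 0.7879.

78.8%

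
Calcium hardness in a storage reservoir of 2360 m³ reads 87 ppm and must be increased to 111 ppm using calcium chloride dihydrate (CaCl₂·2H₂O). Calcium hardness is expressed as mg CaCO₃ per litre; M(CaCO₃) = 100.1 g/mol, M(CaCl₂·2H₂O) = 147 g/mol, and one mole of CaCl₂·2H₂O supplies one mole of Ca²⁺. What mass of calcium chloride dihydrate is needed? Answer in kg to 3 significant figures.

Volume: 2360 m³ = 2,360,000 L.
Hardness to add: (111 − 87) = 24 mg/L as CaCO₃ × 2,360,000 L = 56,640 g as CaCO₃.
Moles of Ca²⁺ (1 mol Ca²⁺ ≡ 1 mol CaCO₃): 56,640 / 100.1 g/mol = 565.8 mol.
Mass of CaCl₂·2H₂O: 565.8 × 147 = 83,180 g.

83.2 kg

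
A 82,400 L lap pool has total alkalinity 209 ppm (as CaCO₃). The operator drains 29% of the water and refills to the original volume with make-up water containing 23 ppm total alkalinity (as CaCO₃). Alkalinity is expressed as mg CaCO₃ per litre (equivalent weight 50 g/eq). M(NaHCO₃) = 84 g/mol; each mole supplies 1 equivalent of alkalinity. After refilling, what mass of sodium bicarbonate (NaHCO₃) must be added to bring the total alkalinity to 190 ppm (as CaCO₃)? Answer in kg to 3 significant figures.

4.84 kg

After draining 29% and refilling: 209 × 0.71 + 23 × 0.29 = 155.06 ppm.
Deficit to target: 190 − 155.06 = 34.94 mg/L.
As CaCO₃: 34.94 mg/L × 82,400 L = 2879 g; ÷ 50 g/eq ÷ 1 = 57.58 mol NaHCO₃.
Mass: 57.58 × 84 = 4837 g.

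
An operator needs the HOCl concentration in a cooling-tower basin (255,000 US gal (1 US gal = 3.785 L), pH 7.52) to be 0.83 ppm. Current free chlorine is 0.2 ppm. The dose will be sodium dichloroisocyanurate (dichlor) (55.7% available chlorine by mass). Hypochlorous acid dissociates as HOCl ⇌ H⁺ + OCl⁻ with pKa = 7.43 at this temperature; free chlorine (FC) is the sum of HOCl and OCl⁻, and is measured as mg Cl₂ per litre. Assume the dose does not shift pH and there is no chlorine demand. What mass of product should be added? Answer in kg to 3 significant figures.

Volume: 255,000 US gal × 3.785 L/gal = 965,175 L.
[OCl⁻]/[HOCl] = 10^(pH − pKa) = 10^(7.52 − 7.43) = 1.23; fraction as HOCl = 1/(1 + 1.23) = 0.4484.
Free chlorine required for 0.83 ppm HOCl: 0.83 / 0.4484 = 1.851 ppm.
FC to add: 1.851 − 0.2 = 1.651 mg/L as Cl₂.
Cl₂ equivalent: 1.651 mg/L × 965,175 L = 1594 g.
Product at 55.7% available Cl: 1594 / 0.557 = 2861 g.

2.86 kg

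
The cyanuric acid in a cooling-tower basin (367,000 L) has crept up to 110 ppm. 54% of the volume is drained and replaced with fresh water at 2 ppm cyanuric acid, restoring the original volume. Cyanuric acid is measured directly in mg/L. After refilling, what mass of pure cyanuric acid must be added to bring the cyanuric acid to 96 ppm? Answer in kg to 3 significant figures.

16.3 kg

After draining 54% and refilling: 110 × 0.46 + 2 × 0.54 = 51.68 ppm.
Deficit to target: 96 − 51.68 = 44.32 mg/L.
Mass: 44.32 mg/L × 367,000 L = 16,270 g cyanuric acid.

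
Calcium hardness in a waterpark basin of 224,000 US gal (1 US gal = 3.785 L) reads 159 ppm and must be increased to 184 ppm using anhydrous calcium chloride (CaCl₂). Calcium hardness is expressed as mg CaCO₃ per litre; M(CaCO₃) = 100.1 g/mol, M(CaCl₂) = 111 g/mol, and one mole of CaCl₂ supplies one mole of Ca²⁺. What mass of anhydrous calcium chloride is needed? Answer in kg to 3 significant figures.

23.5 kg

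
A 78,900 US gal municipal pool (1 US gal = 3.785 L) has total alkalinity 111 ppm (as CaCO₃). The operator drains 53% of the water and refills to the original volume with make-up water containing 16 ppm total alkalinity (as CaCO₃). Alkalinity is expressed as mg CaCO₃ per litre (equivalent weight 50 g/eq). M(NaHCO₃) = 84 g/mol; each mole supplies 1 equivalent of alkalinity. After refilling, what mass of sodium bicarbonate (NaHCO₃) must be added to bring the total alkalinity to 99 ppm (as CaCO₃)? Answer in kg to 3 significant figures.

Volume: 78,900 US gal × 3.785 L/gal = 298,636 L.
After draining 53% and refilling: 111 × 0.47 + 16 × 0.53 = 60.65 ppm.
Deficit to target: 99 − 60.65 = 38.35 mg/L.
As CaCO₃: 38.35 mg/L × 298,636 L = 11,450 g; ÷ 50 g/eq ÷ 1 = 229.1 mol NaHCO₃.
Mass: 229.1 × 84 = 19,240 g.

19.2 kg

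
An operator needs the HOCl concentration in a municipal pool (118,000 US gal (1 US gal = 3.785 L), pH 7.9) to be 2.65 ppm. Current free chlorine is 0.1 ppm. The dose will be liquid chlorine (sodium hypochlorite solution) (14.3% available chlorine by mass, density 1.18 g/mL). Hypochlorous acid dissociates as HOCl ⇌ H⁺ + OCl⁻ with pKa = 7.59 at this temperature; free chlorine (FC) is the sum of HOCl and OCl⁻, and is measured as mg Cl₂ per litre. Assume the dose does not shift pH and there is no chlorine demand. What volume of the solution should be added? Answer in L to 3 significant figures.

Volume: 118,000 US gal × 3.785 L/gal = 446,630 L.
[OCl⁻]/[HOCl] = 10^(pH − pKa) = 10^(7.9 − 7.59) = 2.042; fraction as HOCl = 1/(1 + 2.042) = 0.3288.
Free chlorine required for 2.65 ppm HOCl: 2.65 / 0.3288 = 8.061 ppm.
FC to add: 8.061 − 0.1 = 7.961 mg/L as Cl₂.
Cl₂ equivalent: 7.961 mg/L × 446,630 L = 3555 g.
Product at 14.3% available Cl: 3555 / 0.143 = 24,860 g.
Volume: 24,860 g ÷ 1.18 g/mL = 21,070 mL.

21.1 L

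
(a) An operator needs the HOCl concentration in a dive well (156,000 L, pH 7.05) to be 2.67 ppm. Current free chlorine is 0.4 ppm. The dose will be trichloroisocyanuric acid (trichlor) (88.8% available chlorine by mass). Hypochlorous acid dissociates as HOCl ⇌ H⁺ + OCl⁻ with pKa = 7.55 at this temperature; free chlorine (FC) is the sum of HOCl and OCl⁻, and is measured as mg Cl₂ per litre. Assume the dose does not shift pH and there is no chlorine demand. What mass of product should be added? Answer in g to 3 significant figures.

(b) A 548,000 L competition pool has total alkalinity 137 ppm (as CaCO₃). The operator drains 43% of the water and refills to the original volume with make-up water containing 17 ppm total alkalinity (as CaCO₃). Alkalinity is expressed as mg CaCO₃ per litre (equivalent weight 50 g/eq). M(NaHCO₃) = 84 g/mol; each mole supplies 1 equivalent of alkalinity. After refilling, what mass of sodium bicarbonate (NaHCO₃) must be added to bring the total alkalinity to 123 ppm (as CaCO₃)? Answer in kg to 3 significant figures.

(a) 547 g; (b) 34.6 kg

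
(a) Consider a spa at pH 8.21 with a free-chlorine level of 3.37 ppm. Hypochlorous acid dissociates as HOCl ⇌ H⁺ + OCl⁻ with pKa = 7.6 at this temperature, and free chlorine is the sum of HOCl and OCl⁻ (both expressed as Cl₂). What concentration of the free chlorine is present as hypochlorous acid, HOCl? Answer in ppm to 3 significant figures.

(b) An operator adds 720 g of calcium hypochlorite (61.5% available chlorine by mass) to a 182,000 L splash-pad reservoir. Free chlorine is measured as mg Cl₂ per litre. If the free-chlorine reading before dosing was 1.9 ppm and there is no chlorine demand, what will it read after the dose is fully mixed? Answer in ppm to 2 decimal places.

(a) [OCl⁻]/[HOCl] = 10^(pH − pKa) = 10^(8.21 − 7.6) = 10^0.61 = 4.074.
(a) Fraction as HOCl = 1 / (1 + 4.074) = 0.1971.
(a) HOCl = 0.1971 × 3.37 ppm = 0.6642 ppm.

(b) Available chlorine delivered: 720 g × 0.615 = 442.8 g as Cl₂.
(b) Concentration rise: 442.8 g / 182,000 L = 2.433 mg/L = 2.43 ppm.
(b) Final FC: 1.9 + 2.43 = 4.33 ppm.

(a) 0.664 ppm; (b) 4.33 ppm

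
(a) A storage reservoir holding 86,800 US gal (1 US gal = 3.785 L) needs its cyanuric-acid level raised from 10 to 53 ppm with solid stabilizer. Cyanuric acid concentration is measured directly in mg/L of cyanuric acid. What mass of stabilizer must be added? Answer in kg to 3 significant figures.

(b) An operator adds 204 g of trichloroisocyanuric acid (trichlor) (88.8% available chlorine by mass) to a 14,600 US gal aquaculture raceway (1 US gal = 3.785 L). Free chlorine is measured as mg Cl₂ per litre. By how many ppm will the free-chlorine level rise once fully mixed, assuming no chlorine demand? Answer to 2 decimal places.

(a) Volume: 86,800 US gal × 3.785 L/gal = 328,538 L.
(a) CYA to add: (53 − 10) = 43 mg/L × 328,538 L = 14,130 g cyanuric acid.

(b) Volume: 14,600 US gal × 3.785 L/gal = 55,261 L.
(b) Available chlorine delivered: 204 g × 0.888 = 181.2 g as Cl₂.
(b) Concentration rise: 181.2 g / 55,261 L = 3.278 mg/L = 3.28 ppm.

(a) 14.1 kg; (b) 3.28 ppm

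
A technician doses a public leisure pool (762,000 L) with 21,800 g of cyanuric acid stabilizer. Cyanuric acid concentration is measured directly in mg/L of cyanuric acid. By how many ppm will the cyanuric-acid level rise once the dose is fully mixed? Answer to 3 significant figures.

Rise: 21,800 g / 762,000 L × 1000 = 28.61 mg/L.

28.6 ppm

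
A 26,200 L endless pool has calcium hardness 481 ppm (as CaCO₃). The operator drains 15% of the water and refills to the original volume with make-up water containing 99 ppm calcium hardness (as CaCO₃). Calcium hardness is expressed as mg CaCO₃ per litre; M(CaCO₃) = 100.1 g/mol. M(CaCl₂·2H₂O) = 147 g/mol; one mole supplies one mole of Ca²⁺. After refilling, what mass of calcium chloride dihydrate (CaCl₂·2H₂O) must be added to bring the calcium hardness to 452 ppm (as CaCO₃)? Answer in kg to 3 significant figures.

After draining 15% and refilling: 481 × 0.85 + 99 × 0.15 = 423.7 ppm.
Deficit to target: 452 − 423.7 = 28.3 mg/L.
As CaCO₃: 28.3 mg/L × 26,200 L = 741.5 g; ÷ 100.1 = 7.407 mol Ca²⁺.
Mass: 7.407 × 147 = 1089 g.

1.09 kg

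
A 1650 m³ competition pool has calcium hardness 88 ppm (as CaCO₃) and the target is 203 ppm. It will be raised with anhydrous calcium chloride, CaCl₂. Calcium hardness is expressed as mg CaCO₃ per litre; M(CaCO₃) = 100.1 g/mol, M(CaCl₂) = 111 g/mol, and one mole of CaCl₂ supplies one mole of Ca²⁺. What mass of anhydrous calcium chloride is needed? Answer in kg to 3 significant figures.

Volume: 1650 m³ = 1,650,000 L.
Hardness to add: (203 − 88) = 115 mg/L as CaCO₃ × 1,650,000 L = 189,800 g as CaCO₃.
Moles of Ca²⁺ (1 mol Ca²⁺ ≡ 1 mol CaCO₃): 189,800 / 100.1 g/mol = 1896 mol.
Mass of CaCl₂: 1896 × 111 = 210,400 g.

210 kg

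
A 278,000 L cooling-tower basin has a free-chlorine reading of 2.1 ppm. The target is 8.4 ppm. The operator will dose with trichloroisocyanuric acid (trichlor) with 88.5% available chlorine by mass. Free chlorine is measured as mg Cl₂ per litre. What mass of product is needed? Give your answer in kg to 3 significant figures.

1.98 kg

Chlorine deficit: 8.4 − 2.1 = 6.3 ppm = 6.3 mg/L as Cl₂.
Cl₂ equivalent needed: 6.3 mg/L × 278,000 L = 1,751,000 mg = 1751 g.
Product at 88.5% available chlorine: 1751 / 0.885 = 1979 g.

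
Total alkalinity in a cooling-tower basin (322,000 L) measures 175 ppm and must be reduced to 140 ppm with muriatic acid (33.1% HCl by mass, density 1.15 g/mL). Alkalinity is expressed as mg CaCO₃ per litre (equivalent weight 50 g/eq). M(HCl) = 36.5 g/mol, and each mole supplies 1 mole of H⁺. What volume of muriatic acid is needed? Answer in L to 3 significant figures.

Alkalinity to neutralize: (175 − 140) = 35 mg/L as CaCO₃ × 322,000 L = 11,270 g as CaCO₃.
Equivalents of H⁺ required: 11,270 ÷ 50 g/eq = 225.4 eq = 225.4 mol HCl.
Mass of HCl: 225.4 × 36.5 = 8227 g.
Mass of 33.1% solution: 8227 / 0.331 = 24,860 g.
Volume: 24,860 g ÷ 1.15 g/mL = 21,610 mL.

21.6 L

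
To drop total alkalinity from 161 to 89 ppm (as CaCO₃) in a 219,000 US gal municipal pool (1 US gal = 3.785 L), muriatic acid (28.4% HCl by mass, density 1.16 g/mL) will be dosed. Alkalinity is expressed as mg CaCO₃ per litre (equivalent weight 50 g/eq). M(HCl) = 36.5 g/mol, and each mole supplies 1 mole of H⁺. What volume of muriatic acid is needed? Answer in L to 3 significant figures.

Volume: 219,000 US gal × 3.785 L/gal = 828,915 L.
Alkalinity to neutralize: (161 − 89) = 72 mg/L as CaCO₃ × 828,915 L = 59,680 g as CaCO₃.
Equivalents of H⁺ required: 59,680 ÷ 50 g/eq = 1194 eq = 1194 mol HCl.
Mass of HCl: 1194 × 36.5 = 43,570 g.
Mass of 28.4% solution: 43,570 / 0.284 = 153,400 g.
Volume: 153,400 g ÷ 1.16 g/mL = 132,200 mL.

132 L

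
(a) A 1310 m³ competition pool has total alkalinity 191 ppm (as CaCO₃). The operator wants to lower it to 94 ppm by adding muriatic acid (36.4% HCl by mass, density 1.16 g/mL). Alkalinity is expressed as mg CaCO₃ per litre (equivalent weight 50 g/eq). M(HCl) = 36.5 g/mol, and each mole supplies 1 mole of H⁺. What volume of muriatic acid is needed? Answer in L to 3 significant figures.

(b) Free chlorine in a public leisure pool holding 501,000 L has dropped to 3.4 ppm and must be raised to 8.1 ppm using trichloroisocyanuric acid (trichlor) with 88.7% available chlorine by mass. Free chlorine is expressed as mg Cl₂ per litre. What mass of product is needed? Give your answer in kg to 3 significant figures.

(a) Volume: 1310 m³ = 1,310,000 L.
(a) Alkalinity to neutralize: (191 − 94) = 97 mg/L as CaCO₃ × 1,310,000 L = 127,100 g as CaCO₃.
(a) Equivalents of H⁺ required: 127,100 ÷ 50 g/eq = 2541 eq = 2541 mol HCl.
(a) Mass of HCl: 2541 × 36.5 = 92,760 g.
(a) Mass of 36.4% solution: 92,760 / 0.364 = 254,800 g.
(a) Volume: 254,800 g ÷ 1.16 g/mL = 219,700 mL.

(b) Chlorine deficit: 8.1 − 3.4 = 4.7 ppm = 4.7 mg/L as Cl₂.
(b) Cl₂ equivalent needed: 4.7 mg/L × 501,000 L = 2,355,000 mg = 2355 g.
(b) Product at 88.7% available chlorine: 2355 / 0.887 = 2655 g.

(a) 220 L; (b) 2.65 kg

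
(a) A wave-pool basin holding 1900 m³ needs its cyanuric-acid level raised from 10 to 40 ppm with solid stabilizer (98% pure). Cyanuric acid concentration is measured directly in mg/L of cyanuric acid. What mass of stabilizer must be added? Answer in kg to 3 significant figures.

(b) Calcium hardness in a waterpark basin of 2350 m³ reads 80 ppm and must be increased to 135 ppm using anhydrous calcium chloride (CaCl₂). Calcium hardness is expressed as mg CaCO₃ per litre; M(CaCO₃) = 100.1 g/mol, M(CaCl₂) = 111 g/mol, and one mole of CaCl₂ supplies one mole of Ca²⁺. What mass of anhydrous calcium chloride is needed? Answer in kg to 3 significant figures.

(a) 58.2 kg; (b) 143 kg

(a) Volume: 1900 m³ = 1,900,000 L.
(a) CYA to add: (40 − 10) = 30 mg/L × 1,900,000 L = 57,000 g cyanuric acid.
(a) At 98% purity: 57,000 / 0.98 = 58,160 g product.

(b) Volume: 2350 m³ = 2,350,000 L.
(b) Hardness to add: (135 − 80) = 55 mg/L as CaCO₃ × 2,350,000 L = 129,200 g as CaCO₃.
(b) Moles of Ca²⁺ (1 mol Ca²⁺ ≡ 1 mol CaCO₃): 129,200 / 100.1 g/mol = 1291 mol.
(b) Mass of CaCl₂: 1291 × 111 = 143,300 g.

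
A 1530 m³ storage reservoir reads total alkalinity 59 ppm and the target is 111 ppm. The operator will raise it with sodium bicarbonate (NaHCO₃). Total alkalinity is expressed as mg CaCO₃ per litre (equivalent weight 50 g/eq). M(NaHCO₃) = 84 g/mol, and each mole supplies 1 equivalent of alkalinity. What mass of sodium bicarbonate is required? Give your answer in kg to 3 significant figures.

Volume: 1530 m³ = 1,530,000 L.
Alkalinity to add: (111 − 59) = 52 mg/L as CaCO₃ × 1,530,000 L = 79,560 g as CaCO₃.
Equivalents: 79,560 g ÷ 50 g/eq = 1591 eq.
NaHCO₃ supplies 1 eq per mole → 1591 mol.
Mass: 1591 mol × 84 g/mol = 133,700 g.

134 kg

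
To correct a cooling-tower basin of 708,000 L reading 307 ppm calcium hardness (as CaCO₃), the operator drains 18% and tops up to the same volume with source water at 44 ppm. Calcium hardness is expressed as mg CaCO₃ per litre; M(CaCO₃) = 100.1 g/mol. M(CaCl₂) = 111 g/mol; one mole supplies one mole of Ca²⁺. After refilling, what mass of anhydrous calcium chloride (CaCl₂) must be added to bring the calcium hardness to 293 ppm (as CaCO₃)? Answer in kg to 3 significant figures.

After draining 18% and refilling: 307 × 0.82 + 44 × 0.18 = 259.66 ppm.
Deficit to target: 293 − 259.66 = 33.34 mg/L.
As CaCO₃: 33.34 mg/L × 708,000 L = 23,600 g; ÷ 100.1 = 235.8 mol Ca²⁺.
Mass: 235.8 × 111 = 26,180 g.

26.2 kg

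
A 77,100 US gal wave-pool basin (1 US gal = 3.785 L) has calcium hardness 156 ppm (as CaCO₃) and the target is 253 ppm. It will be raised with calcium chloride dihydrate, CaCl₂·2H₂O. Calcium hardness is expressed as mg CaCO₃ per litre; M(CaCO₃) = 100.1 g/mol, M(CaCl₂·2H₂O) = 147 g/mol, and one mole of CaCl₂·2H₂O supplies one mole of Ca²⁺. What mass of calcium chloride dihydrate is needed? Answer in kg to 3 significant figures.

Volume: 77,100 US gal × 3.785 L/gal = 291,824 L.
Hardness to add: (253 − 156) = 97 mg/L as CaCO₃ × 291,824 L = 28,310 g as CaCO₃.
Moles of Ca²⁺ (1 mol Ca²⁺ ≡ 1 mol CaCO₃): 28,310 / 100.1 g/mol = 282.8 mol.
Mass of CaCl₂·2H₂O: 282.8 × 147 = 41,570 g.

41.6 kg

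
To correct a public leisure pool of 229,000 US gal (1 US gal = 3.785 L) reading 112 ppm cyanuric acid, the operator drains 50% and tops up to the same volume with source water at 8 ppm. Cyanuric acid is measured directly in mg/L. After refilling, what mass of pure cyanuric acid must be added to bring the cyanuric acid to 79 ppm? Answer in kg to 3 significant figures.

16.5 kg

Volume: 229,000 US gal × 3.785 L/gal = 866,765 L.
After draining 50% and refilling: 112 × 0.50 + 8 × 0.50 = 60 ppm.
Deficit to target: 79 − 60 = 19 mg/L.
Mass: 19 mg/L × 866,765 L = 16,470 g cyanuric acid.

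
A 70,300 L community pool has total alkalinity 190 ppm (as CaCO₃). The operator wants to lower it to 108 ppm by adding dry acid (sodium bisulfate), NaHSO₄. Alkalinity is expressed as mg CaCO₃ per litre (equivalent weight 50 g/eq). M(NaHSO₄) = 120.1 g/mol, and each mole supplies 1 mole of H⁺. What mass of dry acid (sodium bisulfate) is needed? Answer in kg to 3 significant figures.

13.8 kg

Alkalinity to neutralize: (190 − 108) = 82 mg/L as CaCO₃ × 70,300 L = 5765 g as CaCO₃.
Equivalents of H⁺ required: 5765 ÷ 50 g/eq = 115.3 eq = 115.3 mol NaHSO₄.
Mass of NaHSO₄: 115.3 × 120.1 = 13,850 g.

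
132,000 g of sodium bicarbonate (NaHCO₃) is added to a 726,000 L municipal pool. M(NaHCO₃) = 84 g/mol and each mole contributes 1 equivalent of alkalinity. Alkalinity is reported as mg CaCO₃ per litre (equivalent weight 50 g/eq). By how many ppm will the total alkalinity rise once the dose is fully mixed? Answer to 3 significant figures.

Moles of NaHCO₃: 132,000 g ÷ 84 g/mol = 1571 mol → 1571 eq of alkalinity.
As CaCO₃: 1571 eq × 50 g/eq = 78,570 g.
Rise: 78,570 g / 726,000 L × 1000 = 108.2 mg/L.

108 ppm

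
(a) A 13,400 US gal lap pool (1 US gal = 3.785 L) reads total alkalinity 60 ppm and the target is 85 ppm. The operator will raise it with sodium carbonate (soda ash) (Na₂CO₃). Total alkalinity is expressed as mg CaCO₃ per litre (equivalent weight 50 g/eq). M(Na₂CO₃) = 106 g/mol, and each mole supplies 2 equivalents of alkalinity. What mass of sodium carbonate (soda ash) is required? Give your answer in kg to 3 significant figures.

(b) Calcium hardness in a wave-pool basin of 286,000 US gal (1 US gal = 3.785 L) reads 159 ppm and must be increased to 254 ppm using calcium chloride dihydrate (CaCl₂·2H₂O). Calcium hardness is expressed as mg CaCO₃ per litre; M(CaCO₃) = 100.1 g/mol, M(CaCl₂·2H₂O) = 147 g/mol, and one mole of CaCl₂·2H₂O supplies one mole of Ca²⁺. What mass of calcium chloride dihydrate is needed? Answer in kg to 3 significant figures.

(a) 1.34 kg; (b) 151 kg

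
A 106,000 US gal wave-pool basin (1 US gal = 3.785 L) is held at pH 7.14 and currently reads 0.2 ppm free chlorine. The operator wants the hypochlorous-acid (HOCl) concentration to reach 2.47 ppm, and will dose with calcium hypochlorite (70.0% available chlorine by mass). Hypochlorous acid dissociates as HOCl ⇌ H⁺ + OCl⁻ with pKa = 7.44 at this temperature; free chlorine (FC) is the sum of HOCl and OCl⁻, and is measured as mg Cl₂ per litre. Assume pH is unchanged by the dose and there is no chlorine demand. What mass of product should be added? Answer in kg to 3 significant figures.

2.01 kg

Volume: 106,000 US gal × 3.785 L/gal = 401,210 L.
[OCl⁻]/[HOCl] = 10^(pH − pKa) = 10^(7.14 − 7.44) = 0.5012; fraction as HOCl = 1/(1 + 0.5012) = 0.6661.
Free chlorine required for 2.47 ppm HOCl: 2.47 / 0.6661 = 3.708 ppm.
FC to add: 3.708 − 0.2 = 3.508 mg/L as Cl₂.
Cl₂ equivalent: 3.508 mg/L × 401,210 L = 1407 g.
Product at 70.0% available Cl: 1407 / 0.7 = 2011 g.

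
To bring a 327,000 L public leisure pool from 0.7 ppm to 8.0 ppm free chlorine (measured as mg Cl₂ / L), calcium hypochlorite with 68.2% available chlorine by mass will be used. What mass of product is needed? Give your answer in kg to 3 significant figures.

3.50 kg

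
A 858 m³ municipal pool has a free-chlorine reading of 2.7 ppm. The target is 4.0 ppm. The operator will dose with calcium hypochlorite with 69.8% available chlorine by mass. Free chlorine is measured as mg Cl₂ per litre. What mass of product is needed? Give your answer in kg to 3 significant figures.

Volume: 858 m³ = 858,000 L.
Chlorine deficit: 4.0 − 2.7 = 1.3 ppm = 1.3 mg/L as Cl₂.
Cl₂ equivalent needed: 1.3 mg/L × 858,000 L = 1,115,000 mg = 1115 g.
Product at 69.8% available chlorine: 1115 / 0.698 = 1598 g.

1.60 kg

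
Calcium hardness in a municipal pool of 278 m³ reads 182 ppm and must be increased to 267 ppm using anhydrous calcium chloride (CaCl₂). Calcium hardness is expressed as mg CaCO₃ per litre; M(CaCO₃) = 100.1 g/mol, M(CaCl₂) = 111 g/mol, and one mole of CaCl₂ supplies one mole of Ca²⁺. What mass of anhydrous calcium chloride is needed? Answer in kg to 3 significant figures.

26.2 kg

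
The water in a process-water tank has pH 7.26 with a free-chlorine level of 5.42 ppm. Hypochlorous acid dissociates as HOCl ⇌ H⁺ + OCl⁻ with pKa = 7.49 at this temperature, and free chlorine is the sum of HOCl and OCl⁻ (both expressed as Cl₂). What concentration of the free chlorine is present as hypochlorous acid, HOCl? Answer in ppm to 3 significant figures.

3.41 ppm

[OCl⁻]/[HOCl] = 10^(pH − pKa) = 10^(7.26 − 7.49) = 10^-0.23 = 0.5888.
Fraction as HOCl = 1 / (1 + 0.5888) = 0.6294.
HOCl = 0.6294 × 5.42 ppm = 3.411 ppm.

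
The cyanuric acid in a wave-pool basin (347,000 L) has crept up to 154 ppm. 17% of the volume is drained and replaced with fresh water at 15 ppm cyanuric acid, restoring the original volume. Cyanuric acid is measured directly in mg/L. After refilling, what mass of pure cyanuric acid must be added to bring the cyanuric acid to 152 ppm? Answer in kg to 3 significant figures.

7.51 kg

After draining 17% and refilling: 154 × 0.83 + 15 × 0.17 = 130.37 ppm.
Deficit to target: 152 − 130.37 = 21.63 mg/L.
Mass: 21.63 mg/L × 347,000 L = 7506 g cyanuric acid.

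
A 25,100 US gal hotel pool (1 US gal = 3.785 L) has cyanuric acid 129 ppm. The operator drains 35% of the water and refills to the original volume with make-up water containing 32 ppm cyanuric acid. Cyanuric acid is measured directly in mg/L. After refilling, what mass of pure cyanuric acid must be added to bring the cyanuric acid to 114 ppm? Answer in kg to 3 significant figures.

1.80 kg

Volume: 25,100 US gal × 3.785 L/gal = 95,004 L.
After draining 35% and refilling: 129 × 0.65 + 32 × 0.35 = 95.05 ppm.
Deficit to target: 114 − 95.05 = 18.95 mg/L.
Mass: 18.95 mg/L × 95,004 L = 1800 g cyanuric acid.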